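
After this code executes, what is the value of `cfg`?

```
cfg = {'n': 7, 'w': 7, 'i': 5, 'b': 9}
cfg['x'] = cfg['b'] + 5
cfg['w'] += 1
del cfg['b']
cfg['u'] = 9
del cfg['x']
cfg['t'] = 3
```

{'n': 7, 'w': 8, 'i': 5, 'u': 9, 't': 3}

cfg['x'] = cfg['b']+5 = 14 → {'n': 7, 'w': 7, 'i': 5, 'b': 9, 'x': 14}
cfg['w'] = 7+1 = 8 → {'n': 7, 'w': 8, 'i': 5, 'b': 9, 'x': 14}
del 'b' → {'n': 7, 'w': 8, 'i': 5, 'x': 14}
cfg['u'] = 9 → {'n': 7, 'w': 8, 'i': 5, 'x': 14, 'u': 9}
del 'x' → {'n': 7, 'w': 8, 'i': 5, 'u': 9}
cfg['t'] = 3 → {'n': 7, 'w': 8, 'i': 5, 'u': 9, 't': 3}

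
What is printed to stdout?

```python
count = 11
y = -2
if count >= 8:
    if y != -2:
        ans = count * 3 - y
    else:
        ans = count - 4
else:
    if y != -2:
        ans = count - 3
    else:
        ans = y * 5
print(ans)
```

count=11, y=-2
count >= 8 is True; y != -2 is False
→ ans = count - 4 = 7

7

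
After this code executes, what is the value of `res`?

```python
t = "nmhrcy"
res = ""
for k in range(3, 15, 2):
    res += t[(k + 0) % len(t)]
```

k=3: add t[3]='r' → 'r'
k=5: add t[5]='y' → 'ry'
k=7: add t[1]='m' → 'rym'
k=9: add t[3]='r' → 'rymr'
k=11: add t[5]='y' → 'rymry'
k=13: add t[1]='m' → 'rymrym'

'rymrym'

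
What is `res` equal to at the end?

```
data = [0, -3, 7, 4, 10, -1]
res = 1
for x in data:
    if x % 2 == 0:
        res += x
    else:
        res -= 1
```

x=0: even, res = 1+0 = 1
x=-3: not even, res = 1-1 = 0
x=7: not even, res = 0-1 = -1
x=4: even, res = (-1)+4 = 3
x=10: even, res = 3+10 = 13
x=-1: not even, res = 13-1 = 12

12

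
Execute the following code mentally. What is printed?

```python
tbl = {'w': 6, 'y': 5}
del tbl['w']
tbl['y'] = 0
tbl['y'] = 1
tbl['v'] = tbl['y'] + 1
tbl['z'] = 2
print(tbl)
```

del 'w' → {'y': 5}
tbl['y'] = 0 → {'y': 0}
tbl['y'] = 1 → {'y': 1}
tbl['v'] = tbl['y']+1 = 2 → {'y': 1, 'v': 2}
tbl['z'] = 2 → {'y': 1, 'v': 2, 'z': 2}

{'y': 1, 'v': 2, 'z': 2}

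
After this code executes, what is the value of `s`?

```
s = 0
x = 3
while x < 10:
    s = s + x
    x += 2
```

24

x=3: s = 0+3 = 3
x=5: s = 3+5 = 8
x=7: s = 8+7 = 15
x=9: s = 15+9 = 24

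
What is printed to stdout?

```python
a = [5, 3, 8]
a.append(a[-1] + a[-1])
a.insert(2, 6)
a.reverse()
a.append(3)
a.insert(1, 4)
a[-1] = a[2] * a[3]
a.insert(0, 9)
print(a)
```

append a[-1]+a[-1] = 8+8 = 16 → [5, 3, 8, 16]
insert 6 at 2 → [5, 3, 6, 8, 16]
reverse → [16, 8, 6, 3, 5]
append 3 → [16, 8, 6, 3, 5, 3]
insert 4 at 1 → [16, 4, 8, 6, 3, 5, 3]
a[-1] = a[2]*a[3] = 8*6 = 48 → [16, 4, 8, 6, 3, 5, 48]
insert 9 at 0 → [9, 16, 4, 8, 6, 3, 5, 48]

[9, 16, 4, 8, 6, 3, 5, 48]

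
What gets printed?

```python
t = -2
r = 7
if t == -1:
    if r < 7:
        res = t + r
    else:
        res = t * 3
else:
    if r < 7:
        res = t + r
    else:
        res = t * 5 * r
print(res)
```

t=-2, r=7
t == -1 is False; r < 7 is False
→ res = t * 5 * r = -70

-70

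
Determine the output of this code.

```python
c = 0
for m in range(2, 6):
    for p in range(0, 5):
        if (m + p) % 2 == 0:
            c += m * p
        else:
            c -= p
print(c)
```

48

m=2,p=0: even sum, c = 0+0 = 0
m=2,p=1: odd sum, c = 0-1 = -1
m=2,p=2: even sum, c = (-1)+4 = 3
m=2,p=3: odd sum, c = 3-3 = 0
m=2,p=4: even sum, c = 0+8 = 8
m=3,p=0: odd sum, c = 8-0 = 8
m=3,p=1: even sum, c = 8+3 = 11
m=3,p=2: odd sum, c = 11-2 = 9
m=3,p=3: even sum, c = 9+9 = 18
m=3,p=4: odd sum, c = 18-4 = 14
m=4,p=0: even sum, c = 14+0 = 14
m=4,p=1: odd sum, c = 14-1 = 13
m=4,p=2: even sum, c = 13+8 = 21
m=4,p=3: odd sum, c = 21-3 = 18
m=4,p=4: even sum, c = 18+16 = 34
m=5,p=0: odd sum, c = 34-0 = 34
m=5,p=1: even sum, c = 34+5 = 39
m=5,p=2: odd sum, c = 39-2 = 37
m=5,p=3: even sum, c = 37+15 = 52
m=5,p=4: odd sum, c = 52-4 = 48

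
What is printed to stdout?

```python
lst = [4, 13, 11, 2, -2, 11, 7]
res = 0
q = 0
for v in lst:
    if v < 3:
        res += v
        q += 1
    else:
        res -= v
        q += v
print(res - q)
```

-94

v=4: not <3, res = 0-4 = -4; q=4
v=13: not <3, res = (-4)-13 = -17; q=17
v=11: not <3, res = (-17)-11 = -28; q=28
v=2: <3, res = (-28)+2 = -26; q=29
v=-2: <3, res = (-26)+(-2) = -28; q=30
v=11: not <3, res = (-28)-11 = -39; q=41
v=7: not <3, res = (-39)-7 = -46; q=48
res-q = (-46)-48 = -94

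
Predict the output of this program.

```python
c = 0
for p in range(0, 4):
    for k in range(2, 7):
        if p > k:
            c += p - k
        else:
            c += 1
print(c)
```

p=0,k=2: not 0>2, c = 0+1 = 1
p=0,k=3: not 0>3, c = 1+1 = 2
p=0,k=4: not 0>4, c = 2+1 = 3
p=0,k=5: not 0>5, c = 3+1 = 4
p=0,k=6: not 0>6, c = 4+1 = 5
p=1,k=2: not 1>2, c = 5+1 = 6
p=1,k=3: not 1>3, c = 6+1 = 7
p=1,k=4: not 1>4, c = 7+1 = 8
p=1,k=5: not 1>5, c = 8+1 = 9
p=1,k=6: not 1>6, c = 9+1 = 10
p=2,k=2: not 2>2, c = 10+1 = 11
p=2,k=3: not 2>3, c = 11+1 = 12
p=2,k=4: not 2>4, c = 12+1 = 13
p=2,k=5: not 2>5, c = 13+1 = 14
p=2,k=6: not 2>6, c = 14+1 = 15
p=3,k=2: 3>2, c = 15+1 = 16
p=3,k=3: not 3>3, c = 16+1 = 17
p=3,k=4: not 3>4, c = 17+1 = 18
p=3,k=5: not 3>5, c = 18+1 = 19
p=3,k=6: not 3>6, c = 19+1 = 20

20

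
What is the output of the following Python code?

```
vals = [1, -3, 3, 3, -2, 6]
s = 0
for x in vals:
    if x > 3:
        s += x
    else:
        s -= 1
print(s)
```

x=1: not >3, s = 0-1 = -1
x=-3: not >3, s = (-1)-1 = -2
x=3: not >3, s = (-2)-1 = -3
x=3: not >3, s = (-3)-1 = -4
x=-2: not >3, s = (-4)-1 = -5
x=6: >3, s = (-5)+6 = 1

1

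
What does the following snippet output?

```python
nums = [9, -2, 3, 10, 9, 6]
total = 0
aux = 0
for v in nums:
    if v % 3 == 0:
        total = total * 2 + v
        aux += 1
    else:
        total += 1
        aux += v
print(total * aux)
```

1440

v=9: %3==0, total = 0*2+9 = 9; aux=1
v=-2: not %3==0, total = 9+1 = 10; aux=-1
v=3: %3==0, total = 10*2+3 = 23; aux=0
v=10: not %3==0, total = 23+1 = 24; aux=10
v=9: %3==0, total = 24*2+9 = 57; aux=11
v=6: %3==0, total = 57*2+6 = 120; aux=12
total*aux = 120*12 = 1440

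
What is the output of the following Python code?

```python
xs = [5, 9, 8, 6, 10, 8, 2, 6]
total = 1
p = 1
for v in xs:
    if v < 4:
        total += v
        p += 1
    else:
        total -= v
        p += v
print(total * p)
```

v=5: not <4, total = 1-5 = -4; p=6
v=9: not <4, total = (-4)-9 = -13; p=15
v=8: not <4, total = (-13)-8 = -21; p=23
v=6: not <4, total = (-21)-6 = -27; p=29
v=10: not <4, total = (-27)-10 = -37; p=39
v=8: not <4, total = (-37)-8 = -45; p=47
v=2: <4, total = (-45)+2 = -43; p=48
v=6: not <4, total = (-43)-6 = -49; p=54
total*p = (-49)*54 = -2646

-2646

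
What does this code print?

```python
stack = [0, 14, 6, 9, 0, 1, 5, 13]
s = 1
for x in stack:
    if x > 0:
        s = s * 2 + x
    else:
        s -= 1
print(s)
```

635

x=0: not >0, s = 1-1 = 0
x=14: >0, s = 0*2+14 = 14
x=6: >0, s = 14*2+6 = 34
x=9: >0, s = 34*2+9 = 77
x=0: not >0, s = 77-1 = 76
x=1: >0, s = 76*2+1 = 153
x=5: >0, s = 153*2+5 = 311
x=13: >0, s = 311*2+13 = 635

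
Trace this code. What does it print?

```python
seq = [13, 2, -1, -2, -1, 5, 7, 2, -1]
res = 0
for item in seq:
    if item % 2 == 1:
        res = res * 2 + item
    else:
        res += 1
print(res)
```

item=13: odd, res = 0*2+13 = 13
item=2: not odd, res = 13+1 = 14
item=-1: odd, res = 14*2+(-1) = 27
item=-2: not odd, res = 27+1 = 28
item=-1: odd, res = 28*2+(-1) = 55
item=5: odd, res = 55*2+5 = 115
item=7: odd, res = 115*2+7 = 237
item=2: not odd, res = 237+1 = 238
item=-1: odd, res = 238*2+(-1) = 475

475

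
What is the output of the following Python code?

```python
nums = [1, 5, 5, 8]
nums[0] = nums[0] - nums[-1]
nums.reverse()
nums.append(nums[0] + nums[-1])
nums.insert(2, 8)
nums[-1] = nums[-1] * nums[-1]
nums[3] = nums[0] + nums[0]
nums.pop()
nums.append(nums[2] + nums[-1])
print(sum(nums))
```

nums[0] = nums[0]-nums[-1] = 1-8 = -7 → [-7, 5, 5, 8]
reverse → [8, 5, 5, -7]
append nums[0]+nums[-1] = 8+(-7) = 1 → [8, 5, 5, -7, 1]
insert 8 at 2 → [8, 5, 8, 5, -7, 1]
nums[-1] = nums[-1]*nums[-1] = 1*1 = 1 → [8, 5, 8, 5, -7, 1]
nums[3] = nums[0]+nums[0] = 8+8 = 16 → [8, 5, 8, 16, -7, 1]
pop() removes 1 → [8, 5, 8, 16, -7]
append nums[2]+nums[-1] = 8+(-7) = 1 → [8, 5, 8, 16, -7, 1]
sum = 31

31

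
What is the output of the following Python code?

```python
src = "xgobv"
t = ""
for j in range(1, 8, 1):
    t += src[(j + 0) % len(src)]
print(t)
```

gobvxgo

j=1: add src[1]='g' → 'g'
j=2: add src[2]='o' → 'go'
j=3: add src[3]='b' → 'gob'
j=4: add src[4]='v' → 'gobv'
j=5: add src[0]='x' → 'gobvx'
j=6: add src[1]='g' → 'gobvxg'
j=7: add src[2]='o' → 'gobvxgo'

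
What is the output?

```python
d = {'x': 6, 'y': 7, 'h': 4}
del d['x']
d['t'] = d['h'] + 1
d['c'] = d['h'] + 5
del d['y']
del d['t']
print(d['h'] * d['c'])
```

del 'x' → {'y': 7, 'h': 4}
d['t'] = d['h']+1 = 5 → {'y': 7, 'h': 4, 't': 5}
d['c'] = d['h']+5 = 9 → {'y': 7, 'h': 4, 't': 5, 'c': 9}
del 'y' → {'h': 4, 't': 5, 'c': 9}
del 't' → {'h': 4, 'c': 9}
d['h']*d['c'] = 4*9 = 36

36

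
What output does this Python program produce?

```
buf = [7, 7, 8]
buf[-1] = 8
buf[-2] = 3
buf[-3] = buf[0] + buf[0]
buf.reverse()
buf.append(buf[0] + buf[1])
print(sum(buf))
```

36

buf[-1] = 8 → [7, 7, 8]
buf[-2] = 3 → [7, 3, 8]
buf[-3] = buf[0]+buf[0] = 7+7 = 14 → [14, 3, 8]
reverse → [8, 3, 14]
append buf[0]+buf[1] = 8+3 = 11 → [8, 3, 14, 11]
sum = 36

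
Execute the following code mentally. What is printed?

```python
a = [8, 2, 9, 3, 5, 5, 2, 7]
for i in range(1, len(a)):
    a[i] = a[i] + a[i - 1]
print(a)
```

[8, 10, 19, 22, 27, 32, 34, 41]

i=1: a[1] = 2+8 = 10 → [8, 10, 9, 3, 5, 5, 2, 7]
i=2: a[2] = 9+10 = 19 → [8, 10, 19, 3, 5, 5, 2, 7]
i=3: a[3] = 3+19 = 22 → [8, 10, 19, 22, 5, 5, 2, 7]
i=4: a[4] = 5+22 = 27 → [8, 10, 19, 22, 27, 5, 2, 7]
i=5: a[5] = 5+27 = 32 → [8, 10, 19, 22, 27, 32, 2, 7]
i=6: a[6] = 2+32 = 34 → [8, 10, 19, 22, 27, 32, 34, 7]
i=7: a[7] = 7+34 = 41 → [8, 10, 19, 22, 27, 32, 34, 41]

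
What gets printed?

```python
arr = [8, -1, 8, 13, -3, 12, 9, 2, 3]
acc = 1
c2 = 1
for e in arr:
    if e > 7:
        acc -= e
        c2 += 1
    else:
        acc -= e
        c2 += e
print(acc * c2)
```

-350

e=8: >7, acc = 1-8 = -7; c2=2
e=-1: not >7, acc = (-7)-(-1) = -6; c2=1
e=8: >7, acc = (-6)-8 = -14; c2=2
e=13: >7, acc = (-14)-13 = -27; c2=3
e=-3: not >7, acc = (-27)-(-3) = -24; c2=0
e=12: >7, acc = (-24)-12 = -36; c2=1
e=9: >7, acc = (-36)-9 = -45; c2=2
e=2: not >7, acc = (-45)-2 = -47; c2=4
e=3: not >7, acc = (-47)-3 = -50; c2=7
acc*c2 = (-50)*7 = -350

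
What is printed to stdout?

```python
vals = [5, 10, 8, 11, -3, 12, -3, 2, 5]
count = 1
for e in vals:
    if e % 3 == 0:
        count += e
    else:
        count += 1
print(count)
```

e=5: not %3==0, count = 1+1 = 2
e=10: not %3==0, count = 2+1 = 3
e=8: not %3==0, count = 3+1 = 4
e=11: not %3==0, count = 4+1 = 5
e=-3: %3==0, count = 5+(-3) = 2
e=12: %3==0, count = 2+12 = 14
e=-3: %3==0, count = 14+(-3) = 11
e=2: not %3==0, count = 11+1 = 12
e=5: not %3==0, count = 12+1 = 13

13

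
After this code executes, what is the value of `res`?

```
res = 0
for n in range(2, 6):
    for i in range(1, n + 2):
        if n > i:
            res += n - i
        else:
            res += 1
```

n=2,i=1: 2>1, res = 0+1 = 1
n=2,i=2: not 2>2, res = 1+1 = 2
n=2,i=3: not 2>3, res = 2+1 = 3
n=3,i=1: 3>1, res = 3+2 = 5
n=3,i=2: 3>2, res = 5+1 = 6
n=3,i=3: not 3>3, res = 6+1 = 7
n=3,i=4: not 3>4, res = 7+1 = 8
n=4,i=1: 4>1, res = 8+3 = 11
n=4,i=2: 4>2, res = 11+2 = 13
n=4,i=3: 4>3, res = 13+1 = 14
n=4,i=4: not 4>4, res = 14+1 = 15
n=4,i=5: not 4>5, res = 15+1 = 16
n=5,i=1: 5>1, res = 16+4 = 20
n=5,i=2: 5>2, res = 20+3 = 23
n=5,i=3: 5>3, res = 23+2 = 25
n=5,i=4: 5>4, res = 25+1 = 26
n=5,i=5: not 5>5, res = 26+1 = 27
n=5,i=6: not 5>6, res = 27+1 = 28

28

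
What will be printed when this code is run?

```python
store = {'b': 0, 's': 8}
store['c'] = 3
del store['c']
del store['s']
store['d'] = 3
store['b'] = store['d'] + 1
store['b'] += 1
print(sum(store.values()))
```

store['c'] = 3 → {'b': 0, 's': 8, 'c': 3}
del 'c' → {'b': 0, 's': 8}
del 's' → {'b': 0}
store['d'] = 3 → {'b': 0, 'd': 3}
store['b'] = store['d']+1 = 4 → {'b': 4, 'd': 3}
store['b'] = 4+1 = 5 → {'b': 5, 'd': 3}
sum of values = 8

8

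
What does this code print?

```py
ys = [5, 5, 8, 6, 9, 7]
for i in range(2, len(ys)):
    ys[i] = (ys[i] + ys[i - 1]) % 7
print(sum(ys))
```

i=2: ys[2] = (8+5)%7 = 6 → [5, 5, 6, 6, 9, 7]
i=3: ys[3] = (6+6)%7 = 5 → [5, 5, 6, 5, 9, 7]
i=4: ys[4] = (9+5)%7 = 0 → [5, 5, 6, 5, 0, 7]
i=5: ys[5] = (7+0)%7 = 0 → [5, 5, 6, 5, 0, 0]
sum = 21

21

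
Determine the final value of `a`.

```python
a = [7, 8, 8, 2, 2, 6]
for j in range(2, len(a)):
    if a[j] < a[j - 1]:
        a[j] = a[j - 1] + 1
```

[7, 8, 8, 9, 10, 11]

j=2: 8>=8, unchanged → [7, 8, 8, 2, 2, 6]
j=3: 2<8, a[3] = 8+1 = 9 → [7, 8, 8, 9, 2, 6]
j=4: 2<9, a[4] = 9+1 = 10 → [7, 8, 8, 9, 10, 6]
j=5: 6<10, a[5] = 10+1 = 11 → [7, 8, 8, 9, 10, 11]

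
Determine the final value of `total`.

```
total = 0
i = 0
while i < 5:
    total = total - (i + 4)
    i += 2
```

i=0: total = 0-4 = -4
i=2: total = (-4)-6 = -10
i=4: total = (-10)-8 = -18

-18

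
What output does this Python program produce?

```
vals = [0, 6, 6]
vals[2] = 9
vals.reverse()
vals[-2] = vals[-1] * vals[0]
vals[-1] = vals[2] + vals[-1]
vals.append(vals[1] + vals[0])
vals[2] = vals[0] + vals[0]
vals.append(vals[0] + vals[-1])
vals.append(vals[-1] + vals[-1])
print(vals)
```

[9, 0, 18, 9, 18, 36]

vals[2] = 9 → [0, 6, 9]
reverse → [9, 6, 0]
vals[-2] = vals[-1]*vals[0] = 0*9 = 0 → [9, 0, 0]
vals[-1] = vals[2]+vals[-1] = 0+0 = 0 → [9, 0, 0]
append vals[1]+vals[0] = 0+9 = 9 → [9, 0, 0, 9]
vals[2] = vals[0]+vals[0] = 9+9 = 18 → [9, 0, 18, 9]
append vals[0]+vals[-1] = 9+9 = 18 → [9, 0, 18, 9, 18]
append vals[-1]+vals[-1] = 18+18 = 36 → [9, 0, 18, 9, 18, 36]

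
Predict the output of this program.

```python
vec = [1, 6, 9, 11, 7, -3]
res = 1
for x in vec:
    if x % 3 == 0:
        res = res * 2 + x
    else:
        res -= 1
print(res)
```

x=1: not %3==0, res = 1-1 = 0
x=6: %3==0, res = 0*2+6 = 6
x=9: %3==0, res = 6*2+9 = 21
x=11: not %3==0, res = 21-1 = 20
x=7: not %3==0, res = 20-1 = 19
x=-3: %3==0, res = 19*2+(-3) = 35

35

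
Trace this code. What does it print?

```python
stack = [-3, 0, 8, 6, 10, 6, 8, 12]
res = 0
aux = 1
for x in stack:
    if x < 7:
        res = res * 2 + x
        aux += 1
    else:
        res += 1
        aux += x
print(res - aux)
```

x=-3: <7, res = 0*2+(-3) = -3; aux=2
x=0: <7, res = (-3)*2+0 = -6; aux=3
x=8: not <7, res = (-6)+1 = -5; aux=11
x=6: <7, res = (-5)*2+6 = -4; aux=12
x=10: not <7, res = (-4)+1 = -3; aux=22
x=6: <7, res = (-3)*2+6 = 0; aux=23
x=8: not <7, res = 0+1 = 1; aux=31
x=12: not <7, res = 1+1 = 2; aux=43
res-aux = 2-43 = -41

-41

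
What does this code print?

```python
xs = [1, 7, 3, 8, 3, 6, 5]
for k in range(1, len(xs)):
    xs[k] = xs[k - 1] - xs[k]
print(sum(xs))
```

-108

k=1: xs[1] = 1-7 = -6 → [1, -6, 3, 8, 3, 6, 5]
k=2: xs[2] = (-6)-3 = -9 → [1, -6, -9, 8, 3, 6, 5]
k=3: xs[3] = (-9)-8 = -17 → [1, -6, -9, -17, 3, 6, 5]
k=4: xs[4] = (-17)-3 = -20 → [1, -6, -9, -17, -20, 6, 5]
k=5: xs[5] = (-20)-6 = -26 → [1, -6, -9, -17, -20, -26, 5]
k=6: xs[6] = (-26)-5 = -31 → [1, -6, -9, -17, -20, -26, -31]
sum = -108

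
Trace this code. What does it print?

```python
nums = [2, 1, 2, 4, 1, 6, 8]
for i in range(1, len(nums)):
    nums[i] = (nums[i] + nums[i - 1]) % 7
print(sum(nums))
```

i=1: nums[1] = (1+2)%7 = 3 → [2, 3, 2, 4, 1, 6, 8]
i=2: nums[2] = (2+3)%7 = 5 → [2, 3, 5, 4, 1, 6, 8]
i=3: nums[3] = (4+5)%7 = 2 → [2, 3, 5, 2, 1, 6, 8]
i=4: nums[4] = (1+2)%7 = 3 → [2, 3, 5, 2, 3, 6, 8]
i=5: nums[5] = (6+3)%7 = 2 → [2, 3, 5, 2, 3, 2, 8]
i=6: nums[6] = (8+2)%7 = 3 → [2, 3, 5, 2, 3, 2, 3]
sum = 20

20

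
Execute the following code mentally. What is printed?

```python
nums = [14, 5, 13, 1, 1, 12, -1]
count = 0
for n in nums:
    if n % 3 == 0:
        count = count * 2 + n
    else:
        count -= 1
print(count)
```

1

n=14: not %3==0, count = 0-1 = -1
n=5: not %3==0, count = (-1)-1 = -2
n=13: not %3==0, count = (-2)-1 = -3
n=1: not %3==0, count = (-3)-1 = -4
n=1: not %3==0, count = (-4)-1 = -5
n=12: %3==0, count = (-5)*2+12 = 2
n=-1: not %3==0, count = 2-1 = 1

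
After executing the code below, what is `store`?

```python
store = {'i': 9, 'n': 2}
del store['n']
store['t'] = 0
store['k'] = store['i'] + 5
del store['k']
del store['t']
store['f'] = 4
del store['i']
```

del 'n' → {'i': 9}
store['t'] = 0 → {'i': 9, 't': 0}
store['k'] = store['i']+5 = 14 → {'i': 9, 't': 0, 'k': 14}
del 'k' → {'i': 9, 't': 0}
del 't' → {'i': 9}
store['f'] = 4 → {'i': 9, 'f': 4}
del 'i' → {'f': 4}

{'f': 4}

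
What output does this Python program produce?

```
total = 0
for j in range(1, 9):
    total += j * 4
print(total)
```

j=1: total = 0+1*4 = 4
j=2: total = 4+2*4 = 12
j=3: total = 12+3*4 = 24
j=4: total = 24+4*4 = 40
j=5: total = 40+5*4 = 60
j=6: total = 60+6*4 = 84
j=7: total = 84+7*4 = 112
j=8: total = 112+8*4 = 144

144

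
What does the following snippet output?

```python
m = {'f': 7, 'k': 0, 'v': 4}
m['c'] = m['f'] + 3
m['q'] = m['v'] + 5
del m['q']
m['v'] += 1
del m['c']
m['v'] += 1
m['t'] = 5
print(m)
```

{'f': 7, 'k': 0, 'v': 6, 't': 5}

m['c'] = m['f']+3 = 10 → {'f': 7, 'k': 0, 'v': 4, 'c': 10}
m['q'] = m['v']+5 = 9 → {'f': 7, 'k': 0, 'v': 4, 'c': 10, 'q': 9}
del 'q' → {'f': 7, 'k': 0, 'v': 4, 'c': 10}
m['v'] = 4+1 = 5 → {'f': 7, 'k': 0, 'v': 5, 'c': 10}
del 'c' → {'f': 7, 'k': 0, 'v': 5}
m['v'] = 5+1 = 6 → {'f': 7, 'k': 0, 'v': 6}
m['t'] = 5 → {'f': 7, 'k': 0, 'v': 6, 't': 5}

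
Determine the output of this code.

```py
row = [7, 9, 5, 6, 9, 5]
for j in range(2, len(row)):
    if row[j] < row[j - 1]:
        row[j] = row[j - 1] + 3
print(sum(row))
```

j=2: 5<9, row[2] = 9+3 = 12 → [7, 9, 12, 6, 9, 5]
j=3: 6<12, row[3] = 12+3 = 15 → [7, 9, 12, 15, 9, 5]
j=4: 9<15, row[4] = 15+3 = 18 → [7, 9, 12, 15, 18, 5]
j=5: 5<18, row[5] = 18+3 = 21 → [7, 9, 12, 15, 18, 21]
sum = 82

82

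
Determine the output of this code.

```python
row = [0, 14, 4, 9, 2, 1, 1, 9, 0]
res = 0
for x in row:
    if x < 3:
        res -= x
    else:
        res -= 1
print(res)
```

-8

x=0: <3, res = 0-0 = 0
x=14: not <3, res = 0-1 = -1
x=4: not <3, res = (-1)-1 = -2
x=9: not <3, res = (-2)-1 = -3
x=2: <3, res = (-3)-2 = -5
x=1: <3, res = (-5)-1 = -6
x=1: <3, res = (-6)-1 = -7
x=9: not <3, res = (-7)-1 = -8
x=0: <3, res = (-8)-0 = -8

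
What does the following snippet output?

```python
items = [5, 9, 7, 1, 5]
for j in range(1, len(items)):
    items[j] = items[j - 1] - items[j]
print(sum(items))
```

j=1: items[1] = 5-9 = -4 → [5, -4, 7, 1, 5]
j=2: items[2] = (-4)-7 = -11 → [5, -4, -11, 1, 5]
j=3: items[3] = (-11)-1 = -12 → [5, -4, -11, -12, 5]
j=4: items[4] = (-12)-5 = -17 → [5, -4, -11, -12, -17]
sum = -39

-39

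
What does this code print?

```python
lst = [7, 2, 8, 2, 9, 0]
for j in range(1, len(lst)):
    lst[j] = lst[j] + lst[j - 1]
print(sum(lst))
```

j=1: lst[1] = 2+7 = 9 → [7, 9, 8, 2, 9, 0]
j=2: lst[2] = 8+9 = 17 → [7, 9, 17, 2, 9, 0]
j=3: lst[3] = 2+17 = 19 → [7, 9, 17, 19, 9, 0]
j=4: lst[4] = 9+19 = 28 → [7, 9, 17, 19, 28, 0]
j=5: lst[5] = 0+28 = 28 → [7, 9, 17, 19, 28, 28]
sum = 108

108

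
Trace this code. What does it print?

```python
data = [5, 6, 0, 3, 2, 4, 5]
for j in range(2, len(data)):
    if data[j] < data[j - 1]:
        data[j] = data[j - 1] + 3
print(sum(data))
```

j=2: 0<6, data[2] = 6+3 = 9 → [5, 6, 9, 3, 2, 4, 5]
j=3: 3<9, data[3] = 9+3 = 12 → [5, 6, 9, 12, 2, 4, 5]
j=4: 2<12, data[4] = 12+3 = 15 → [5, 6, 9, 12, 15, 4, 5]
j=5: 4<15, data[5] = 15+3 = 18 → [5, 6, 9, 12, 15, 18, 5]
j=6: 5<18, data[6] = 18+3 = 21 → [5, 6, 9, 12, 15, 18, 21]
sum = 86

86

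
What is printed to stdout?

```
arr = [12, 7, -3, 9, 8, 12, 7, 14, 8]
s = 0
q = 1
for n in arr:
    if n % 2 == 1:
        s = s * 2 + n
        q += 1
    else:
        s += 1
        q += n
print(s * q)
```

n=12: not odd, s = 0+1 = 1; q=13
n=7: odd, s = 1*2+7 = 9; q=14
n=-3: odd, s = 9*2+(-3) = 15; q=15
n=9: odd, s = 15*2+9 = 39; q=16
n=8: not odd, s = 39+1 = 40; q=24
n=12: not odd, s = 40+1 = 41; q=36
n=7: odd, s = 41*2+7 = 89; q=37
n=14: not odd, s = 89+1 = 90; q=51
n=8: not odd, s = 90+1 = 91; q=59
s*q = 91*59 = 5369

5369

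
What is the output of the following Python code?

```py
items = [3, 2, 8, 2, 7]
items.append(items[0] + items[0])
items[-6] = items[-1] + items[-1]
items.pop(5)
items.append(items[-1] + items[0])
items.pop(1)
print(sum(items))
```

48

append items[0]+items[0] = 3+3 = 6 → [3, 2, 8, 2, 7, 6]
items[-6] = items[-1]+items[-1] = 6+6 = 12 → [12, 2, 8, 2, 7, 6]
pop(5) removes 6 → [12, 2, 8, 2, 7]
append items[-1]+items[0] = 7+12 = 19 → [12, 2, 8, 2, 7, 19]
pop(1) removes 2 → [12, 8, 2, 7, 19]
sum = 48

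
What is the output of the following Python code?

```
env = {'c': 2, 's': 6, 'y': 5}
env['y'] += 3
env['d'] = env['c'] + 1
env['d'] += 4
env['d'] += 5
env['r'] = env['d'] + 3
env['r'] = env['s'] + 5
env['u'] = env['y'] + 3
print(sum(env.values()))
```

50

env['y'] = 5+3 = 8 → {'c': 2, 's': 6, 'y': 8}
env['d'] = env['c']+1 = 3 → {'c': 2, 's': 6, 'y': 8, 'd': 3}
env['d'] = 3+4 = 7 → {'c': 2, 's': 6, 'y': 8, 'd': 7}
env['d'] = 7+5 = 12 → {'c': 2, 's': 6, 'y': 8, 'd': 12}
env['r'] = env['d']+3 = 15 → {'c': 2, 's': 6, 'y': 8, 'd': 12, 'r': 15}
env['r'] = env['s']+5 = 11 → {'c': 2, 's': 6, 'y': 8, 'd': 12, 'r': 11}
env['u'] = env['y']+3 = 11 → {'c': 2, 's': 6, 'y': 8, 'd': 12, 'r': 11, 'u': 11}
sum of values = 50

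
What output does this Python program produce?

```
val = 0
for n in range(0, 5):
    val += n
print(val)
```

10

n=0: val = 0+0 = 0
n=1: val = 0+1 = 1
n=2: val = 1+2 = 3
n=3: val = 3+3 = 6
n=4: val = 6+4 = 10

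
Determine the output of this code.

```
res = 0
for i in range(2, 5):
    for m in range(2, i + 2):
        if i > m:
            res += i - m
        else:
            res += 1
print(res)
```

i=2,m=2: not 2>2, res = 0+1 = 1
i=2,m=3: not 2>3, res = 1+1 = 2
i=3,m=2: 3>2, res = 2+1 = 3
i=3,m=3: not 3>3, res = 3+1 = 4
i=3,m=4: not 3>4, res = 4+1 = 5
i=4,m=2: 4>2, res = 5+2 = 7
i=4,m=3: 4>3, res = 7+1 = 8
i=4,m=4: not 4>4, res = 8+1 = 9
i=4,m=5: not 4>5, res = 9+1 = 10

10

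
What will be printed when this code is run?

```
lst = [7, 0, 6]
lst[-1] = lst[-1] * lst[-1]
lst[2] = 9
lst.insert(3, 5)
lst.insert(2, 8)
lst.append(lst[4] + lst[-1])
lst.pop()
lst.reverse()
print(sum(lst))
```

29

lst[-1] = lst[-1]*lst[-1] = 6*6 = 36 → [7, 0, 36]
lst[2] = 9 → [7, 0, 9]
insert 5 at 3 → [7, 0, 9, 5]
insert 8 at 2 → [7, 0, 8, 9, 5]
append lst[4]+lst[-1] = 5+5 = 10 → [7, 0, 8, 9, 5, 10]
pop() removes 10 → [7, 0, 8, 9, 5]
reverse → [5, 9, 8, 0, 7]
sum = 29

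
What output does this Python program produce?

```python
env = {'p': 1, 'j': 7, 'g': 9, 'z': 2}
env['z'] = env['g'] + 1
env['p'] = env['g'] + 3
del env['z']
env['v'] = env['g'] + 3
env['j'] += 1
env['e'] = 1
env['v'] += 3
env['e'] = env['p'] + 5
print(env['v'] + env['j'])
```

env['z'] = env['g']+1 = 10 → {'p': 1, 'j': 7, 'g': 9, 'z': 10}
env['p'] = env['g']+3 = 12 → {'p': 12, 'j': 7, 'g': 9, 'z': 10}
del 'z' → {'p': 12, 'j': 7, 'g': 9}
env['v'] = env['g']+3 = 12 → {'p': 12, 'j': 7, 'g': 9, 'v': 12}
env['j'] = 7+1 = 8 → {'p': 12, 'j': 8, 'g': 9, 'v': 12}
env['e'] = 1 → {'p': 12, 'j': 8, 'g': 9, 'v': 12, 'e': 1}
env['v'] = 12+3 = 15 → {'p': 12, 'j': 8, 'g': 9, 'v': 15, 'e': 1}
env['e'] = env['p']+5 = 17 → {'p': 12, 'j': 8, 'g': 9, 'v': 15, 'e': 17}
env['v']+env['j'] = 15+8 = 23

23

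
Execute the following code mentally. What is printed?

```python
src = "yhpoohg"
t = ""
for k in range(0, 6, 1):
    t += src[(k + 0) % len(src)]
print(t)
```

k=0: add src[0]='y' → 'y'
k=1: add src[1]='h' → 'yh'
k=2: add src[2]='p' → 'yhp'
k=3: add src[3]='o' → 'yhpo'
k=4: add src[4]='o' → 'yhpoo'
k=5: add src[5]='h' → 'yhpooh'

yhpooh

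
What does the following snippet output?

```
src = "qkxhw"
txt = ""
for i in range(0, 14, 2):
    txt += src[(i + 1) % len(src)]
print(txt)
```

khqxwkh

i=0: add src[1]='k' → 'k'
i=2: add src[3]='h' → 'kh'
i=4: add src[0]='q' → 'khq'
i=6: add src[2]='x' → 'khqx'
i=8: add src[4]='w' → 'khqxw'
i=10: add src[1]='k' → 'khqxwk'
i=12: add src[3]='h' → 'khqxwkh'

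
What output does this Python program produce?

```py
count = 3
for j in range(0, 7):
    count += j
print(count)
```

j=0: count = 3+0 = 3
j=1: count = 3+1 = 4
j=2: count = 4+2 = 6
j=3: count = 6+3 = 9
j=4: count = 9+4 = 13
j=5: count = 13+5 = 18
j=6: count = 18+6 = 24

24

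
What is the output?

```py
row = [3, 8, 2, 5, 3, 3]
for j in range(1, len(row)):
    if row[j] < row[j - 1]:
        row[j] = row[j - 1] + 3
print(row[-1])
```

j=1: 8>=3, unchanged → [3, 8, 2, 5, 3, 3]
j=2: 2<8, row[2] = 8+3 = 11 → [3, 8, 11, 5, 3, 3]
j=3: 5<11, row[3] = 11+3 = 14 → [3, 8, 11, 14, 3, 3]
j=4: 3<14, row[4] = 14+3 = 17 → [3, 8, 11, 14, 17, 3]
j=5: 3<17, row[5] = 17+3 = 20 → [3, 8, 11, 14, 17, 20]

20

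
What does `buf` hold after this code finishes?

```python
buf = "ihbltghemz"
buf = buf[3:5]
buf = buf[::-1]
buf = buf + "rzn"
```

'tlrzn'

slice [3:5] → 'lt'
reverse → 'tl'
+ 'rzn' → 'tlrzn'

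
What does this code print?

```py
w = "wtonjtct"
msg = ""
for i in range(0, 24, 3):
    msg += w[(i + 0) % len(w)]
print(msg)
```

wnctjtot

i=0: add w[0]='w' → 'w'
i=3: add w[3]='n' → 'wn'
i=6: add w[6]='c' → 'wnc'
i=9: add w[1]='t' → 'wnct'
i=12: add w[4]='j' → 'wnctj'
i=15: add w[7]='t' → 'wnctjt'
i=18: add w[2]='o' → 'wnctjto'
i=21: add w[5]='t' → 'wnctjtot'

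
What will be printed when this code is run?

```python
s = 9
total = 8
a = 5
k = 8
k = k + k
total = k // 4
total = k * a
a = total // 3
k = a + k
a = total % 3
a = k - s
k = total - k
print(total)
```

80

k = 8+8 = 16
total = 16//4 = 4
total = 16*5 = 80
a = 80//3 = 26
k = 26+16 = 42
a = 80%3 = 2
a = 42-9 = 33
k = 80-42 = 38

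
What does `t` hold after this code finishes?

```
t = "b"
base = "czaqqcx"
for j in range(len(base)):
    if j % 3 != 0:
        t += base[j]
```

j=0: skip
j=1: add 'z' → 'bz'
j=2: add 'a' → 'bza'
j=3: skip
j=4: add 'q' → 'bzaq'
j=5: add 'c' → 'bzaqc'
j=6: skip

'bzaqc'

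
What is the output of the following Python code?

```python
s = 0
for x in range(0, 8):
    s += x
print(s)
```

28

x=0: s = 0+0 = 0
x=1: s = 0+1 = 1
x=2: s = 1+2 = 3
x=3: s = 3+3 = 6
x=4: s = 6+4 = 10
x=5: s = 10+5 = 15
x=6: s = 15+6 = 21
x=7: s = 21+7 = 28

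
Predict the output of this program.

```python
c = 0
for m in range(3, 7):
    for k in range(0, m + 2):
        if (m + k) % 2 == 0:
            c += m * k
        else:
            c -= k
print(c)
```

110

m=3,k=0: odd sum, c = 0-0 = 0
m=3,k=1: even sum, c = 0+3 = 3
m=3,k=2: odd sum, c = 3-2 = 1
m=3,k=3: even sum, c = 1+9 = 10
m=3,k=4: odd sum, c = 10-4 = 6
m=4,k=0: even sum, c = 6+0 = 6
m=4,k=1: odd sum, c = 6-1 = 5
m=4,k=2: even sum, c = 5+8 = 13
m=4,k=3: odd sum, c = 13-3 = 10
m=4,k=4: even sum, c = 10+16 = 26
m=4,k=5: odd sum, c = 26-5 = 21
m=5,k=0: odd sum, c = 21-0 = 21
m=5,k=1: even sum, c = 21+5 = 26
m=5,k=2: odd sum, c = 26-2 = 24
m=5,k=3: even sum, c = 24+15 = 39
m=5,k=4: odd sum, c = 39-4 = 35
m=5,k=5: even sum, c = 35+25 = 60
m=5,k=6: odd sum, c = 60-6 = 54
m=6,k=0: even sum, c = 54+0 = 54
m=6,k=1: odd sum, c = 54-1 = 53
m=6,k=2: even sum, c = 53+12 = 65
m=6,k=3: odd sum, c = 65-3 = 62
m=6,k=4: even sum, c = 62+24 = 86
m=6,k=5: odd sum, c = 86-5 = 81
m=6,k=6: even sum, c = 81+36 = 117
m=6,k=7: odd sum, c = 117-7 = 110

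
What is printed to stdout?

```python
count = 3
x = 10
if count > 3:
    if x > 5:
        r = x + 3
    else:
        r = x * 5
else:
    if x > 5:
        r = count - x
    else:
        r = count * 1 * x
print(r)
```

count=3, x=10
count > 3 is False; x > 5 is True
→ r = count - x = -7

-7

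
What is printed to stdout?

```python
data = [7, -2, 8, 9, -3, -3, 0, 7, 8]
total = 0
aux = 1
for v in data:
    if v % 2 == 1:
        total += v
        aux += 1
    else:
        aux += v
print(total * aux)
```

v=7: odd, total = 0+7 = 7; aux=2
v=-2: not odd; aux=0
v=8: not odd; aux=8
v=9: odd, total = 7+9 = 16; aux=9
v=-3: odd, total = 16+(-3) = 13; aux=10
v=-3: odd, total = 13+(-3) = 10; aux=11
v=0: not odd; aux=11
v=7: odd, total = 10+7 = 17; aux=12
v=8: not odd; aux=20
total*aux = 17*20 = 340

340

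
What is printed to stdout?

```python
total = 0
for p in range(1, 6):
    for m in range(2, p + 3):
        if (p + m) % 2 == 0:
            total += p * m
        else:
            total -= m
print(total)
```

p=1,m=2: odd sum, total = 0-2 = -2
p=1,m=3: even sum, total = (-2)+3 = 1
p=2,m=2: even sum, total = 1+4 = 5
p=2,m=3: odd sum, total = 5-3 = 2
p=2,m=4: even sum, total = 2+8 = 10
p=3,m=2: odd sum, total = 10-2 = 8
p=3,m=3: even sum, total = 8+9 = 17
p=3,m=4: odd sum, total = 17-4 = 13
p=3,m=5: even sum, total = 13+15 = 28
p=4,m=2: even sum, total = 28+8 = 36
p=4,m=3: odd sum, total = 36-3 = 33
p=4,m=4: even sum, total = 33+16 = 49
p=4,m=5: odd sum, total = 49-5 = 44
p=4,m=6: even sum, total = 44+24 = 68
p=5,m=2: odd sum, total = 68-2 = 66
p=5,m=3: even sum, total = 66+15 = 81
p=5,m=4: odd sum, total = 81-4 = 77
p=5,m=5: even sum, total = 77+25 = 102
p=5,m=6: odd sum, total = 102-6 = 96
p=5,m=7: even sum, total = 96+35 = 131

131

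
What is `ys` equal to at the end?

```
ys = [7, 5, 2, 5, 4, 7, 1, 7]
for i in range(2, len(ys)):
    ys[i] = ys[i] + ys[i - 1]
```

i=2: ys[2] = 2+5 = 7 → [7, 5, 7, 5, 4, 7, 1, 7]
i=3: ys[3] = 5+7 = 12 → [7, 5, 7, 12, 4, 7, 1, 7]
i=4: ys[4] = 4+12 = 16 → [7, 5, 7, 12, 16, 7, 1, 7]
i=5: ys[5] = 7+16 = 23 → [7, 5, 7, 12, 16, 23, 1, 7]
i=6: ys[6] = 1+23 = 24 → [7, 5, 7, 12, 16, 23, 24, 7]
i=7: ys[7] = 7+24 = 31 → [7, 5, 7, 12, 16, 23, 24, 31]

[7, 5, 7, 12, 16, 23, 24, 31]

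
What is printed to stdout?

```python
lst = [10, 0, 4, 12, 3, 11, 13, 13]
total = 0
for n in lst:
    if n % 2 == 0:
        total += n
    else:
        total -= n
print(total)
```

n=10: even, total = 0+10 = 10
n=0: even, total = 10+0 = 10
n=4: even, total = 10+4 = 14
n=12: even, total = 14+12 = 26
n=3: not even, total = 26-3 = 23
n=11: not even, total = 23-11 = 12
n=13: not even, total = 12-13 = -1
n=13: not even, total = (-1)-13 = -14

-14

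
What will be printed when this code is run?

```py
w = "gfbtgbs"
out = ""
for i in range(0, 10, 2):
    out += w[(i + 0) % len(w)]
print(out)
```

gbgsf

i=0: add w[0]='g' → 'g'
i=2: add w[2]='b' → 'gb'
i=4: add w[4]='g' → 'gbg'
i=6: add w[6]='s' → 'gbgs'
i=8: add w[1]='f' → 'gbgsf'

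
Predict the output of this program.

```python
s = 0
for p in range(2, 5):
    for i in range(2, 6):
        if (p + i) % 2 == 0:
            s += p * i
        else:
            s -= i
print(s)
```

p=2,i=2: even sum, s = 0+4 = 4
p=2,i=3: odd sum, s = 4-3 = 1
p=2,i=4: even sum, s = 1+8 = 9
p=2,i=5: odd sum, s = 9-5 = 4
p=3,i=2: odd sum, s = 4-2 = 2
p=3,i=3: even sum, s = 2+9 = 11
p=3,i=4: odd sum, s = 11-4 = 7
p=3,i=5: even sum, s = 7+15 = 22
p=4,i=2: even sum, s = 22+8 = 30
p=4,i=3: odd sum, s = 30-3 = 27
p=4,i=4: even sum, s = 27+16 = 43
p=4,i=5: odd sum, s = 43-5 = 38

38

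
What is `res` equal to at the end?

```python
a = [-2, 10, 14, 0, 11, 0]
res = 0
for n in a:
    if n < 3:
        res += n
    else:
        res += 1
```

1

n=-2: <3, res = 0+(-2) = -2
n=10: not <3, res = (-2)+1 = -1
n=14: not <3, res = (-1)+1 = 0
n=0: <3, res = 0+0 = 0
n=11: not <3, res = 0+1 = 1
n=0: <3, res = 1+0 = 1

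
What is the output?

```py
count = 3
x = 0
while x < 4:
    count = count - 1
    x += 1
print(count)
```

x=0: count = 3-1 = 2
x=1: count = 2-1 = 1
x=2: count = 1-1 = 0
x=3: count = 0-1 = -1

-1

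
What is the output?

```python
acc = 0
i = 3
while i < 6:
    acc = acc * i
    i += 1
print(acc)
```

0

i=3: acc = 0*3 = 0
i=4: acc = 0*4 = 0
i=5: acc = 0*5 = 0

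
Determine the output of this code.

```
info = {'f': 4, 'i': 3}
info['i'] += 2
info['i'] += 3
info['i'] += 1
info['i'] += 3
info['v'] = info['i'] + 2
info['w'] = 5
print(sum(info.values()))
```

info['i'] = 3+2 = 5 → {'f': 4, 'i': 5}
info['i'] = 5+3 = 8 → {'f': 4, 'i': 8}
info['i'] = 8+1 = 9 → {'f': 4, 'i': 9}
info['i'] = 9+3 = 12 → {'f': 4, 'i': 12}
info['v'] = info['i']+2 = 14 → {'f': 4, 'i': 12, 'v': 14}
info['w'] = 5 → {'f': 4, 'i': 12, 'v': 14, 'w': 5}
sum of values = 35

35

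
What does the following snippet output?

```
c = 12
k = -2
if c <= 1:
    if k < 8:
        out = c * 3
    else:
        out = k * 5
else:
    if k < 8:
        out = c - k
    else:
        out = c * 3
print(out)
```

c=12, k=-2
c <= 1 is False; k < 8 is True
→ out = c - k = 14

14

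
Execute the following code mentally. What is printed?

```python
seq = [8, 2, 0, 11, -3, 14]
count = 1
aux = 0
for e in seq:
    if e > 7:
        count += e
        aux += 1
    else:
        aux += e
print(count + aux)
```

36

e=8: >7, count = 1+8 = 9; aux=1
e=2: not >7; aux=3
e=0: not >7; aux=3
e=11: >7, count = 9+11 = 20; aux=4
e=-3: not >7; aux=1
e=14: >7, count = 20+14 = 34; aux=2
count+aux = 34+2 = 36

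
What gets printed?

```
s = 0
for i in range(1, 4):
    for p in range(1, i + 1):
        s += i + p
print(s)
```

24

i=1,p=1: s = 0+2 = 2
i=2,p=1: s = 2+3 = 5
i=2,p=2: s = 5+4 = 9
i=3,p=1: s = 9+4 = 13
i=3,p=2: s = 13+5 = 18
i=3,p=3: s = 18+6 = 24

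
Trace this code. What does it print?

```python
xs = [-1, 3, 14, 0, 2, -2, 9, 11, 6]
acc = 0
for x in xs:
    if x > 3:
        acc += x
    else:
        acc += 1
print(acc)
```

45

x=-1: not >3, acc = 0+1 = 1
x=3: not >3, acc = 1+1 = 2
x=14: >3, acc = 2+14 = 16
x=0: not >3, acc = 16+1 = 17
x=2: not >3, acc = 17+1 = 18
x=-2: not >3, acc = 18+1 = 19
x=9: >3, acc = 19+9 = 28
x=11: >3, acc = 28+11 = 39
x=6: >3, acc = 39+6 = 45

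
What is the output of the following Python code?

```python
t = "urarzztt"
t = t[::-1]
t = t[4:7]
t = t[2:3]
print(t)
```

r

reverse → 'ttzzraru'
slice [4:7] → 'rar'
slice [2:3] → 'r'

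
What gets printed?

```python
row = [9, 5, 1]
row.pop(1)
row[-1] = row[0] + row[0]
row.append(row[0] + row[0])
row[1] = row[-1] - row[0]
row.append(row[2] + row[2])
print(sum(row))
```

pop(1) removes 5 → [9, 1]
row[-1] = row[0]+row[0] = 9+9 = 18 → [9, 18]
append row[0]+row[0] = 9+9 = 18 → [9, 18, 18]
row[1] = row[-1]-row[0] = 18-9 = 9 → [9, 9, 18]
append row[2]+row[2] = 18+18 = 36 → [9, 9, 18, 36]
sum = 72

72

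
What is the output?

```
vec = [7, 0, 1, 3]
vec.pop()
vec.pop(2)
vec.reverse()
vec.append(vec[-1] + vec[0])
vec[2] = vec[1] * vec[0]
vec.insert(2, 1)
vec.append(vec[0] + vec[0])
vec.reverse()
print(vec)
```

pop() removes 3 → [7, 0, 1]
pop(2) removes 1 → [7, 0]
reverse → [0, 7]
append vec[-1]+vec[0] = 7+0 = 7 → [0, 7, 7]
vec[2] = vec[1]*vec[0] = 7*0 = 0 → [0, 7, 0]
insert 1 at 2 → [0, 7, 1, 0]
append vec[0]+vec[0] = 0+0 = 0 → [0, 7, 1, 0, 0]
reverse → [0, 0, 1, 7, 0]

[0, 0, 1, 7, 0]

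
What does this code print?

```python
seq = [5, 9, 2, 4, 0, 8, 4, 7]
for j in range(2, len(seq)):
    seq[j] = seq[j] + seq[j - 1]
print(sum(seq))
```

139

j=2: seq[2] = 2+9 = 11 → [5, 9, 11, 4, 0, 8, 4, 7]
j=3: seq[3] = 4+11 = 15 → [5, 9, 11, 15, 0, 8, 4, 7]
j=4: seq[4] = 0+15 = 15 → [5, 9, 11, 15, 15, 8, 4, 7]
j=5: seq[5] = 8+15 = 23 → [5, 9, 11, 15, 15, 23, 4, 7]
j=6: seq[6] = 4+23 = 27 → [5, 9, 11, 15, 15, 23, 27, 7]
j=7: seq[7] = 7+27 = 34 → [5, 9, 11, 15, 15, 23, 27, 34]
sum = 139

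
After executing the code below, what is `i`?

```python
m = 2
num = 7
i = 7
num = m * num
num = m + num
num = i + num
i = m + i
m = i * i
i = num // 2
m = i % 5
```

num = 2*7 = 14
num = 2+14 = 16
num = 7+16 = 23
i = 2+7 = 9
m = 9*9 = 81
i = 23//2 = 11
m = 11%5 = 1

11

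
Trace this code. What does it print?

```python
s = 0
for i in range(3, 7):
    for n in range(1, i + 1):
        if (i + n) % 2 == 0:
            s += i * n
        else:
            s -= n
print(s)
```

132

i=3,n=1: even sum, s = 0+3 = 3
i=3,n=2: odd sum, s = 3-2 = 1
i=3,n=3: even sum, s = 1+9 = 10
i=4,n=1: odd sum, s = 10-1 = 9
i=4,n=2: even sum, s = 9+8 = 17
i=4,n=3: odd sum, s = 17-3 = 14
i=4,n=4: even sum, s = 14+16 = 30
i=5,n=1: even sum, s = 30+5 = 35
i=5,n=2: odd sum, s = 35-2 = 33
i=5,n=3: even sum, s = 33+15 = 48
i=5,n=4: odd sum, s = 48-4 = 44
i=5,n=5: even sum, s = 44+25 = 69
i=6,n=1: odd sum, s = 69-1 = 68
i=6,n=2: even sum, s = 68+12 = 80
i=6,n=3: odd sum, s = 80-3 = 77
i=6,n=4: even sum, s = 77+24 = 101
i=6,n=5: odd sum, s = 101-5 = 96
i=6,n=6: even sum, s = 96+36 = 132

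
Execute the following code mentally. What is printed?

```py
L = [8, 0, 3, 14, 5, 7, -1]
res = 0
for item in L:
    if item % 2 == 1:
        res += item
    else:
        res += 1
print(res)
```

17

item=8: not odd, res = 0+1 = 1
item=0: not odd, res = 1+1 = 2
item=3: odd, res = 2+3 = 5
item=14: not odd, res = 5+1 = 6
item=5: odd, res = 6+5 = 11
item=7: odd, res = 11+7 = 18
item=-1: odd, res = 18+(-1) = 17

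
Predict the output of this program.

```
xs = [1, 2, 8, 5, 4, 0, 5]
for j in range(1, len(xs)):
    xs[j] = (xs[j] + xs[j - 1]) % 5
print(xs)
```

[1, 3, 1, 1, 0, 0, 0]

j=1: xs[1] = (2+1)%5 = 3 → [1, 3, 8, 5, 4, 0, 5]
j=2: xs[2] = (8+3)%5 = 1 → [1, 3, 1, 5, 4, 0, 5]
j=3: xs[3] = (5+1)%5 = 1 → [1, 3, 1, 1, 4, 0, 5]
j=4: xs[4] = (4+1)%5 = 0 → [1, 3, 1, 1, 0, 0, 5]
j=5: xs[5] = (0+0)%5 = 0 → [1, 3, 1, 1, 0, 0, 5]
j=6: xs[6] = (5+0)%5 = 0 → [1, 3, 1, 1, 0, 0, 0]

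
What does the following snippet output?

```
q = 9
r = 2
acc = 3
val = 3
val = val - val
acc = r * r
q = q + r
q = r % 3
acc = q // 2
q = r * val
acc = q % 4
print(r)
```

2

val = 3-3 = 0
acc = 2*2 = 4
q = 9+2 = 11
q = 2%3 = 2
acc = 2//2 = 1
q = 2*0 = 0
acc = 0%4 = 0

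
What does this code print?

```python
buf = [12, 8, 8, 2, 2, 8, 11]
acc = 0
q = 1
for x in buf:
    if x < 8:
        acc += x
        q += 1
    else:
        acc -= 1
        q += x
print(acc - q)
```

x=12: not <8, acc = 0-1 = -1; q=13
x=8: not <8, acc = (-1)-1 = -2; q=21
x=8: not <8, acc = (-2)-1 = -3; q=29
x=2: <8, acc = (-3)+2 = -1; q=30
x=2: <8, acc = (-1)+2 = 1; q=31
x=8: not <8, acc = 1-1 = 0; q=39
x=11: not <8, acc = 0-1 = -1; q=50
acc-q = (-1)-50 = -51

-51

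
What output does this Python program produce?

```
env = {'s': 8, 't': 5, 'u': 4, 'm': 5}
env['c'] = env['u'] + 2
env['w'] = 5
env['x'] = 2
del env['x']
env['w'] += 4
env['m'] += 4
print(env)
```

env['c'] = env['u']+2 = 6 → {'s': 8, 't': 5, 'u': 4, 'm': 5, 'c': 6}
env['w'] = 5 → {'s': 8, 't': 5, 'u': 4, 'm': 5, 'c': 6, 'w': 5}
env['x'] = 2 → {'s': 8, 't': 5, 'u': 4, 'm': 5, 'c': 6, 'w': 5, 'x': 2}
del 'x' → {'s': 8, 't': 5, 'u': 4, 'm': 5, 'c': 6, 'w': 5}
env['w'] = 5+4 = 9 → {'s': 8, 't': 5, 'u': 4, 'm': 5, 'c': 6, 'w': 9}
env['m'] = 5+4 = 9 → {'s': 8, 't': 5, 'u': 4, 'm': 9, 'c': 6, 'w': 9}

{'s': 8, 't': 5, 'u': 4, 'm': 9, 'c': 6, 'w': 9}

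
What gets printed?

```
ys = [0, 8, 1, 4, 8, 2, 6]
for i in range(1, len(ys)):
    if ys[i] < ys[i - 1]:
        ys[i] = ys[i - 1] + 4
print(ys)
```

i=1: 8>=0, unchanged → [0, 8, 1, 4, 8, 2, 6]
i=2: 1<8, ys[2] = 8+4 = 12 → [0, 8, 12, 4, 8, 2, 6]
i=3: 4<12, ys[3] = 12+4 = 16 → [0, 8, 12, 16, 8, 2, 6]
i=4: 8<16, ys[4] = 16+4 = 20 → [0, 8, 12, 16, 20, 2, 6]
i=5: 2<20, ys[5] = 20+4 = 24 → [0, 8, 12, 16, 20, 24, 6]
i=6: 6<24, ys[6] = 24+4 = 28 → [0, 8, 12, 16, 20, 24, 28]

[0, 8, 12, 16, 20, 24, 28]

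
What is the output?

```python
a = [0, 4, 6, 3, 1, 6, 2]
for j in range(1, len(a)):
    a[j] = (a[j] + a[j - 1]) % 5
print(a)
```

[0, 4, 0, 3, 4, 0, 2]

j=1: a[1] = (4+0)%5 = 4 → [0, 4, 6, 3, 1, 6, 2]
j=2: a[2] = (6+4)%5 = 0 → [0, 4, 0, 3, 1, 6, 2]
j=3: a[3] = (3+0)%5 = 3 → [0, 4, 0, 3, 1, 6, 2]
j=4: a[4] = (1+3)%5 = 4 → [0, 4, 0, 3, 4, 6, 2]
j=5: a[5] = (6+4)%5 = 0 → [0, 4, 0, 3, 4, 0, 2]
j=6: a[6] = (2+0)%5 = 2 → [0, 4, 0, 3, 4, 0, 2]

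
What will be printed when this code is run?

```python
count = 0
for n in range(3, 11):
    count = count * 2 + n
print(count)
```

1012

n=3: count = 0*2+3 = 3
n=4: count = 3*2+4 = 10
n=5: count = 10*2+5 = 25
n=6: count = 25*2+6 = 56
n=7: count = 56*2+7 = 119
n=8: count = 119*2+8 = 246
n=9: count = 246*2+9 = 501
n=10: count = 501*2+10 = 1012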